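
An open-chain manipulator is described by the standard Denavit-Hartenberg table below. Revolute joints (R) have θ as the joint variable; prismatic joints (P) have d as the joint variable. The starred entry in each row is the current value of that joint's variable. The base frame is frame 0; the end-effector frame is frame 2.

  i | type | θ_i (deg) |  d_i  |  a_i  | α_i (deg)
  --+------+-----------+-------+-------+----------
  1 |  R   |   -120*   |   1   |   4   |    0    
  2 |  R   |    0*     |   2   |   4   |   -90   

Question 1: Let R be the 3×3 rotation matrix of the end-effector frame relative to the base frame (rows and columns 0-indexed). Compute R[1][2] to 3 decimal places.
End-effector z-axis (col 2 of R) = (0.8660,-0.5000,0.0000)
R[1][2] = -0.5000

-0.500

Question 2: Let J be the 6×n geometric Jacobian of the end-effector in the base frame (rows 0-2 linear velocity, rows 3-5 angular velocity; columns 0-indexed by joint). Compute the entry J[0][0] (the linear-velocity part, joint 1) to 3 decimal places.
axis z_0 = ẑ; lever o_n−o_0 = (-4.0000,-6.9282,3.0000)
cross product → J_v[:, 0] = (6.9282,-4.0000,0.0000)
J_ω[:, 0] = z_0
entry J[0][0] = 6.9282

6.928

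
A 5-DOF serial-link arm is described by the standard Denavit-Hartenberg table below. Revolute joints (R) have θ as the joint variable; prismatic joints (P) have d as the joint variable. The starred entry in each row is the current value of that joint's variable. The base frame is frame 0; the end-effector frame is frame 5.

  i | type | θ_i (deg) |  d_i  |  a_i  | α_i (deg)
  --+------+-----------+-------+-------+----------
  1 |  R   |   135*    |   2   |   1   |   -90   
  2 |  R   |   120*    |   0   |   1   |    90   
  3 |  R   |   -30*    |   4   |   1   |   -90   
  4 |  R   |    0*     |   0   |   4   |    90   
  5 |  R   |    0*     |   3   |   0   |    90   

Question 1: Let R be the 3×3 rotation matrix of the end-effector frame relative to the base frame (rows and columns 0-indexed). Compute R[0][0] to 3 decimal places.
End-effector x-axis (col 0 of R) = (0.6597,0.0474,-0.7500)
R[0][0] = 0.6597

0.660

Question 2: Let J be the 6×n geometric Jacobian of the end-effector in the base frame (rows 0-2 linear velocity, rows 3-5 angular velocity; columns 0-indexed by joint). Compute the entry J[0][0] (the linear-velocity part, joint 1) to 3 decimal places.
axis z_0 = ẑ; lever o_n−o_0 = (-1.3415,4.8770,-6.1160)
cross product → J_v[:, 0] = (-4.8770,-1.3415,0.0000)
J_ω[:, 0] = z_0
entry J[0][0] = -4.8770

-4.877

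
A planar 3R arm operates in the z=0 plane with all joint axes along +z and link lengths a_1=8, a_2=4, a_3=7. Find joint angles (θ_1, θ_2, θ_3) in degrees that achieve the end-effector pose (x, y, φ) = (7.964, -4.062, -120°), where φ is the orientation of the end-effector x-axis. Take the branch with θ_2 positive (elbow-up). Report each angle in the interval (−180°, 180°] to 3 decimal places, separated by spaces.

wrist centre = target − a_3·(cos φ, sin φ) = (11.4640, 2.0002)
cos θ_2 = (135.4240−8²−4²)/(2·8·4) = 0.8660; θ_2 = 30.0029° (elbow-up)
β = atan2(2.0002,11.4640) = 9.8970°; ψ = atan2(2.0002,11.4640) = 9.8970°
θ_1 = β − ψ = 0.0000°
θ_3 = φ − θ_1 − θ_2 = -150.0029° (wrapped to (-180°,180°])

0.000 30.003 -150.003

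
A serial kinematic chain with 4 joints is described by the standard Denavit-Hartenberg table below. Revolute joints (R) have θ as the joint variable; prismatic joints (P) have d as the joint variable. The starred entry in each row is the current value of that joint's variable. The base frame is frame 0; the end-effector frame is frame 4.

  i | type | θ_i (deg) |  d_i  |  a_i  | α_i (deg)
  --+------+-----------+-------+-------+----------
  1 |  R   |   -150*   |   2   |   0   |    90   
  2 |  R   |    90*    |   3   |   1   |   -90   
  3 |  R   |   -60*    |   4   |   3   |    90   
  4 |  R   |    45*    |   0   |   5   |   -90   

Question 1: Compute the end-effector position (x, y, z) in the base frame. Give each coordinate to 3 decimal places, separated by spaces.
2.196 11.267 6.268

after link 1: o_1 = (0.0000, 0.0000, 2.0000)
after link 2: o_2 = (-1.5000, 2.5981, 3.0000)
after link 3: o_3 = (0.6651, 6.8481, 4.5000)
after link 4: o_4 = (2.1960, 11.2675, 6.2678)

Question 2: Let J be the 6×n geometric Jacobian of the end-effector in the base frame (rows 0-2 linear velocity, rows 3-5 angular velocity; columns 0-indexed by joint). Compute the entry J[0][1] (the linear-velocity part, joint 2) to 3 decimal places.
axis z_1 = (-0.5000,0.8660,0.0000); lever o_n−o_1 = (2.1960,11.2675,4.2678)
cross product → J_v[:, 1] = (3.6960,2.1339,-7.5355)
J_ω[:, 1] = z_1
entry J[0][1] = 3.6960

3.696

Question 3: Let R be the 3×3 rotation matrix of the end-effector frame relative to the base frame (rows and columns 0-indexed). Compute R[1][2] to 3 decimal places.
-0.177

End-effector z-axis (col 2 of R) = (0.9186,-0.1768,-0.3536)
R[1][2] = -0.1768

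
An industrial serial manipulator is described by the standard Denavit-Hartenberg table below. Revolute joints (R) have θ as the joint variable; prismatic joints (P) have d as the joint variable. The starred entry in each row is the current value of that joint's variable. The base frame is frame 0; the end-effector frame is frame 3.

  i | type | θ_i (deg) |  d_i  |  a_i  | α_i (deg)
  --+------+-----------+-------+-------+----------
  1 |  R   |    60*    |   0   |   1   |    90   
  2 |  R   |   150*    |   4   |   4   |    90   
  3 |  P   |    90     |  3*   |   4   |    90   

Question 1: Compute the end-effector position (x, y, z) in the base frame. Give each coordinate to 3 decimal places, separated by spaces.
after link 1: o_1 = (0.5000, 0.8660, 0.0000)
after link 2: o_2 = (2.2321, -4.1340, 2.0000)
after link 3: o_3 = (6.4462, -4.8349, 4.5981)

6.446 -4.835 4.598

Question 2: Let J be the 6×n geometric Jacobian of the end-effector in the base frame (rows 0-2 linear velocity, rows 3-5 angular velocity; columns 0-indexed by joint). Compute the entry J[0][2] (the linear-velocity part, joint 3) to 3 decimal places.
prismatic axis z_2 = (0.2500,0.4330,0.8660)
J_v[:, 2] = z_2; J_ω[:, 2] = (0,0,0)
entry J[0][2] = 0.2500

0.250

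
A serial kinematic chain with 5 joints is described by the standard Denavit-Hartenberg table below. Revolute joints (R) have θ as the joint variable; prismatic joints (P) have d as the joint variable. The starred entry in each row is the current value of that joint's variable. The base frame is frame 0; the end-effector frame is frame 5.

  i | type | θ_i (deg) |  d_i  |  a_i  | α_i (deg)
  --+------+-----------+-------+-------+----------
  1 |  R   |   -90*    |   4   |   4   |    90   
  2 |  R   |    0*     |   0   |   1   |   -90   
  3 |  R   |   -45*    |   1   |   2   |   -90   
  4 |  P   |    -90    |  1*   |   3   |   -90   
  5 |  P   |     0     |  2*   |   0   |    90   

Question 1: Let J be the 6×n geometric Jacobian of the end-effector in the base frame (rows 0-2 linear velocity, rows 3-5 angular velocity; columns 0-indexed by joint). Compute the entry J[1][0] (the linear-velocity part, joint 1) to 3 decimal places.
-2.121

axis z_0 = ẑ; lever o_n−o_0 = (-2.1213,-8.5355,8.0000)
cross product → J_v[:, 0] = (8.5355,-2.1213,0.0000)
J_ω[:, 0] = z_0
entry J[1][0] = -2.1213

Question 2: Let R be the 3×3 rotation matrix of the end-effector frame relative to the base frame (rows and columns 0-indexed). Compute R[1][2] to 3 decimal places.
End-effector z-axis (col 2 of R) = (0.7071,-0.7071,0.0000)
R[1][2] = -0.7071

-0.707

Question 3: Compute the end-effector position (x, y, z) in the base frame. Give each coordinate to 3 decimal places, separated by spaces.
after link 1: o_1 = (0.0000, -4.0000, 4.0000)
after link 2: o_2 = (0.0000, -5.0000, 4.0000)
after link 3: o_3 = (-1.4142, -6.4142, 5.0000)
after link 4: o_4 = (-0.7071, -7.1213, 8.0000)
after link 5: o_5 = (-2.1213, -8.5355, 8.0000)

-2.121 -8.536 8.000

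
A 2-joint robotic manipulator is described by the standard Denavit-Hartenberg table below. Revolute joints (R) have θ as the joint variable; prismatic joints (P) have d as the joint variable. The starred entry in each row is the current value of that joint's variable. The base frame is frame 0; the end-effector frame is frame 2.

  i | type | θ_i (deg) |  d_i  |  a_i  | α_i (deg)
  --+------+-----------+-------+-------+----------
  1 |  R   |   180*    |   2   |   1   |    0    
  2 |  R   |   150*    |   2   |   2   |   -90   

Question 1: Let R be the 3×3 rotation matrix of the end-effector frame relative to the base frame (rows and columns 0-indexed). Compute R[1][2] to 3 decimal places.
0.866

End-effector z-axis (col 2 of R) = (0.5000,0.8660,0.0000)
R[1][2] = 0.8660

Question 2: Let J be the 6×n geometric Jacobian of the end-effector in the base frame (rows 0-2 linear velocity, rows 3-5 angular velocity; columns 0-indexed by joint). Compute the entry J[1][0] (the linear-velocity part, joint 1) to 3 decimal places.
0.732

axis z_0 = ẑ; lever o_n−o_0 = (0.7321,-1.0000,4.0000)
cross product → J_v[:, 0] = (1.0000,0.7321,-0.0000)
J_ω[:, 0] = z_0
entry J[1][0] = 0.7321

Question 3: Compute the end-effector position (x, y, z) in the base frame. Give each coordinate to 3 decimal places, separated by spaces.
0.732 -1.000 4.000

after link 1: o_1 = (-1.0000, 0.0000, 2.0000)
after link 2: o_2 = (0.7321, -1.0000, 4.0000)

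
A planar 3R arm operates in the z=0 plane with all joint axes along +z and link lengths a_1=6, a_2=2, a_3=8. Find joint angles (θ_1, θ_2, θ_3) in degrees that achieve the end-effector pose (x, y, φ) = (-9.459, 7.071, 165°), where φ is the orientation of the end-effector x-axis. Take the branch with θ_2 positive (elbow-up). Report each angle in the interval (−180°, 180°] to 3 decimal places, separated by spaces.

wrist centre = target − a_3·(cos φ, sin φ) = (-1.7316, 5.0004)
cos θ_2 = (28.0029−6²−2²)/(2·6·2) = -0.4999; θ_2 = 119.9920° (elbow-up)
β = atan2(5.0004,-1.7316) = 109.1003°; ψ = atan2(1.7322,5.0002) = 19.1072°
θ_1 = β − ψ = 89.9932°
θ_3 = φ − θ_1 − θ_2 = -44.9852° (wrapped to (-180°,180°])

89.993 119.992 -44.985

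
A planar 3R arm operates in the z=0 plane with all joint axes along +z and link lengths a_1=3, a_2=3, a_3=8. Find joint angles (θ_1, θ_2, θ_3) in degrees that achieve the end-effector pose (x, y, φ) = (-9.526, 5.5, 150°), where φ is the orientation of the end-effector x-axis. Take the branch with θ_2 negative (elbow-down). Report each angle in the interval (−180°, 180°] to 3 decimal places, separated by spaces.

-150.000 -120.005 60.005

wrist centre = target − a_3·(cos φ, sin φ) = (-2.5978, 1.5000)
cos θ_2 = (8.9985−3²−3²)/(2·3·3) = -0.5001; θ_2 = -120.0053° (elbow-down)
β = atan2(1.5000,-2.5978) = 149.9973°; ψ = atan2(-2.5979,1.4998) = -60.0027°
θ_1 = β − ψ = 210.0000°
θ_3 = φ − θ_1 − θ_2 = 60.0053° (wrapped to (-180°,180°])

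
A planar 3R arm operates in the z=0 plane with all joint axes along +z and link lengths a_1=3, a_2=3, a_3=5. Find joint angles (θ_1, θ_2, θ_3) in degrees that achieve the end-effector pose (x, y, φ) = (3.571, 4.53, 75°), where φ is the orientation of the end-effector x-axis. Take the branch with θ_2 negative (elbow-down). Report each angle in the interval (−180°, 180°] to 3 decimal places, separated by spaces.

59.999 -134.991 149.992

wrist centre = target − a_3·(cos φ, sin φ) = (2.2769, -0.2996)
cos θ_2 = (5.2741−3²−3²)/(2·3·3) = -0.7070; θ_2 = -134.9910° (elbow-down)
β = atan2(-0.2996,2.2769) = -7.4968°; ψ = atan2(-2.1217,0.8790) = -67.4955°
θ_1 = β − ψ = 59.9988°
θ_3 = φ − θ_1 − θ_2 = 149.9923° (wrapped to (-180°,180°])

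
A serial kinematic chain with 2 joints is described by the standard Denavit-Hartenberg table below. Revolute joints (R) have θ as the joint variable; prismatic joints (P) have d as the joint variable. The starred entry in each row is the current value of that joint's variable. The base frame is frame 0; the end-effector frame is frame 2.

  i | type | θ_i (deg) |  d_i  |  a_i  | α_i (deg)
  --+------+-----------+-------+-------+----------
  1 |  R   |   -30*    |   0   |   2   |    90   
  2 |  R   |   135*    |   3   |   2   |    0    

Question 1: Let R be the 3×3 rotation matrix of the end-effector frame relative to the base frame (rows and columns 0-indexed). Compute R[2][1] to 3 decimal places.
End-effector y-axis (col 1 of R) = (-0.6124,0.3536,-0.7071)
R[2][1] = -0.7071

-0.707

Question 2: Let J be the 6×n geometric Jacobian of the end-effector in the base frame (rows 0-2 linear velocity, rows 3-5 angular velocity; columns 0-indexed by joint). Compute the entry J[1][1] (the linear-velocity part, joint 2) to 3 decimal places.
axis z_1 = (-0.5000,-0.8660,0.0000); lever o_n−o_1 = (-2.7247,-1.8910,1.4142)
cross product → J_v[:, 1] = (-1.2247,0.7071,-1.4142)
J_ω[:, 1] = z_1
entry J[1][1] = 0.7071

0.707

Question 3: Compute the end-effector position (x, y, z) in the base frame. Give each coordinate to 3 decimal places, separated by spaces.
-0.993 -2.891 1.414

after link 1: o_1 = (1.7321, -1.0000, 0.0000)
after link 2: o_2 = (-0.9927, -2.8910, 1.4142)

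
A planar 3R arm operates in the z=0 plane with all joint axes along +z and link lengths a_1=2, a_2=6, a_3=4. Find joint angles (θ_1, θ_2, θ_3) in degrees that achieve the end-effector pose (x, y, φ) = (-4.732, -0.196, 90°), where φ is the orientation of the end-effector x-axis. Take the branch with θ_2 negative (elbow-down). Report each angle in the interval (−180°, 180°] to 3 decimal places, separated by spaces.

wrist centre = target − a_3·(cos φ, sin φ) = (-4.7320, -4.1960)
cos θ_2 = (39.9982−2²−6²)/(2·2·6) = -0.0001; θ_2 = -90.0042° (elbow-down)
β = atan2(-4.1960,-4.7320) = -138.4357°; ψ = atan2(-6.0000,1.9996) = -71.5688°
θ_1 = β − ψ = -66.8668°
θ_3 = φ − θ_1 − θ_2 = -113.1290° (wrapped to (-180°,180°])

-66.867 -90.004 -113.129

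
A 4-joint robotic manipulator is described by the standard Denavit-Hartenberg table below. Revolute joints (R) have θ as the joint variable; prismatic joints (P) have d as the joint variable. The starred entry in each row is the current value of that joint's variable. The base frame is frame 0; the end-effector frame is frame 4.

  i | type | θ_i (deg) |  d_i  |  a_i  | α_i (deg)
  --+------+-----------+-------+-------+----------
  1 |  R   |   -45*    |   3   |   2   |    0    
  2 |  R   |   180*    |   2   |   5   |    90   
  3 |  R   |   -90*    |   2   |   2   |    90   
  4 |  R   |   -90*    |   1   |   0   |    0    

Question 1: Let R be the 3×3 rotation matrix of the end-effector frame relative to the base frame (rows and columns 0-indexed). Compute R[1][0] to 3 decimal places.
-0.707

End-effector x-axis (col 0 of R) = (-0.7071,-0.7071,-0.0000)
R[1][0] = -0.7071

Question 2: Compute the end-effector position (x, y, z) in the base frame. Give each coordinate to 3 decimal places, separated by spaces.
0.000 2.828 3.000

after link 1: o_1 = (1.4142, -1.4142, 3.0000)
after link 2: o_2 = (-2.1213, 2.1213, 5.0000)
after link 3: o_3 = (-0.7071, 3.5355, 3.0000)
after link 4: o_4 = (0.0000, 2.8284, 3.0000)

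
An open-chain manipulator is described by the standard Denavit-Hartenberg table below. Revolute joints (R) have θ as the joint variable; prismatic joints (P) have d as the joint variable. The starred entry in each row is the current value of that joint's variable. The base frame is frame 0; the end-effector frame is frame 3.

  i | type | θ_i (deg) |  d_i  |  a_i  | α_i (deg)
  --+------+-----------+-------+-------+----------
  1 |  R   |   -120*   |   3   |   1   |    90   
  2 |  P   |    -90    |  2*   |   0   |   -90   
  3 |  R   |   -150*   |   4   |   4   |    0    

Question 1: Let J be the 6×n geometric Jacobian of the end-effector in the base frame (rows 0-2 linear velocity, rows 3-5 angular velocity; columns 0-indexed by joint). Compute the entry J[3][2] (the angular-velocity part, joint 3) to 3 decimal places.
-0.500

axis z_2 = (-0.5000,-0.8660,0.0000); lever o_n−o_2 = (-3.7321,-2.4641,3.4641)
cross product → J_v[:, 2] = (-3.0000,1.7321,-2.0000)
J_ω[:, 2] = z_2
entry J[3][2] = -0.5000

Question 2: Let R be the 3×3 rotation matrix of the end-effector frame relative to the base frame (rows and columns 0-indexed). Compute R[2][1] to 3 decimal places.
End-effector y-axis (col 1 of R) = (-0.7500,0.4330,-0.5000)
R[2][1] = -0.5000

-0.500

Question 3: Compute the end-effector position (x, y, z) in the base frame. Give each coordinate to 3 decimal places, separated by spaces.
after link 1: o_1 = (-0.5000, -0.8660, 3.0000)
after link 2: o_2 = (-2.2321, 0.1340, 3.0000)
after link 3: o_3 = (-5.9641, -2.3301, 6.4641)

-5.964 -2.330 6.464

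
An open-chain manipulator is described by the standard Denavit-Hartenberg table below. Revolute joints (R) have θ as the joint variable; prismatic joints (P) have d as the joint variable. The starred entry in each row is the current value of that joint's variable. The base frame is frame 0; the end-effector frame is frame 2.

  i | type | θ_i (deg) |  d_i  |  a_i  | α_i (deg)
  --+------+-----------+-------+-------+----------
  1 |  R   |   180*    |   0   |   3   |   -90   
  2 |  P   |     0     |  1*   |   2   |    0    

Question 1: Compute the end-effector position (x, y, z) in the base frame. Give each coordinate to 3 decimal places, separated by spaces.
after link 1: o_1 = (-3.0000, 0.0000, 0.0000)
after link 2: o_2 = (-5.0000, -1.0000, 0.0000)

-5.000 -1.000 0.000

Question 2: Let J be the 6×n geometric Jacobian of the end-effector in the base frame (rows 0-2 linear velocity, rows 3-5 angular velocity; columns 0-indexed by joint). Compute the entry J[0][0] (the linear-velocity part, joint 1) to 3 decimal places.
1.000

axis z_0 = ẑ; lever o_n−o_0 = (-5.0000,-1.0000,0.0000)
cross product → J_v[:, 0] = (1.0000,-5.0000,0.0000)
J_ω[:, 0] = z_0
entry J[0][0] = 1.0000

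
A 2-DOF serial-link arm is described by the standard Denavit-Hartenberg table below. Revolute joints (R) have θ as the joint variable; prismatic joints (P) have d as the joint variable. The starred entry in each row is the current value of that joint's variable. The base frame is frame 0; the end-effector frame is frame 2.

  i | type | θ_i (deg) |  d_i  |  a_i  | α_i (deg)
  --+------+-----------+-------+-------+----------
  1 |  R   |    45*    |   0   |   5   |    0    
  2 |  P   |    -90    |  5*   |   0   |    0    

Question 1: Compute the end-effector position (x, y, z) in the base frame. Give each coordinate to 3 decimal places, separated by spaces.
after link 1: o_1 = (3.5355, 3.5355, 0.0000)
after link 2: o_2 = (3.5355, 3.5355, 5.0000)

3.536 3.536 5.000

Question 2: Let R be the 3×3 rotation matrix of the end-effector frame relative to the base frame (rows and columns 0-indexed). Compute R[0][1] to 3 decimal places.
0.707

End-effector y-axis (col 1 of R) = (0.7071,0.7071,0.0000)
R[0][1] = 0.7071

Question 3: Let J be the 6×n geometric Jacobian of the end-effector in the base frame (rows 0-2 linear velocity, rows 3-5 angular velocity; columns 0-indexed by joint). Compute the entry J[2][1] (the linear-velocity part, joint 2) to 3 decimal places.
1.000

prismatic axis z_1 = (0.0000,0.0000,1.0000)
J_v[:, 1] = z_1; J_ω[:, 1] = (0,0,0)
entry J[2][1] = 1.0000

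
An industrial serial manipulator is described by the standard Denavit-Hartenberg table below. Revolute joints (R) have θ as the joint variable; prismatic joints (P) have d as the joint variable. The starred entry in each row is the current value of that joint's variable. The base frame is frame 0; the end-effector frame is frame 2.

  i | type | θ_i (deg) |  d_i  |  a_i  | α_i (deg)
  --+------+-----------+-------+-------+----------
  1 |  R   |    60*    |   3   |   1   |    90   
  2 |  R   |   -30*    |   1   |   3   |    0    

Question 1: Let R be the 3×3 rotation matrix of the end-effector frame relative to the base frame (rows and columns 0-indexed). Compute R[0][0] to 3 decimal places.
End-effector x-axis (col 0 of R) = (0.4330,0.7500,-0.5000)
R[0][0] = 0.4330

0.433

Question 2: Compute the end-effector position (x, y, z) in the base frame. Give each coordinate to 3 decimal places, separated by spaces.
2.665 2.616 1.500

after link 1: o_1 = (0.5000, 0.8660, 3.0000)
after link 2: o_2 = (2.6651, 2.6160, 1.5000)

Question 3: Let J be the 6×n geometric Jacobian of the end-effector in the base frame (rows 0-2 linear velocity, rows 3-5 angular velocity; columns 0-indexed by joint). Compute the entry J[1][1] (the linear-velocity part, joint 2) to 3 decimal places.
axis z_1 = (0.8660,-0.5000,0.0000); lever o_n−o_1 = (2.1651,1.7500,-1.5000)
cross product → J_v[:, 1] = (0.7500,1.2990,2.5981)
J_ω[:, 1] = z_1
entry J[1][1] = 1.2990

1.299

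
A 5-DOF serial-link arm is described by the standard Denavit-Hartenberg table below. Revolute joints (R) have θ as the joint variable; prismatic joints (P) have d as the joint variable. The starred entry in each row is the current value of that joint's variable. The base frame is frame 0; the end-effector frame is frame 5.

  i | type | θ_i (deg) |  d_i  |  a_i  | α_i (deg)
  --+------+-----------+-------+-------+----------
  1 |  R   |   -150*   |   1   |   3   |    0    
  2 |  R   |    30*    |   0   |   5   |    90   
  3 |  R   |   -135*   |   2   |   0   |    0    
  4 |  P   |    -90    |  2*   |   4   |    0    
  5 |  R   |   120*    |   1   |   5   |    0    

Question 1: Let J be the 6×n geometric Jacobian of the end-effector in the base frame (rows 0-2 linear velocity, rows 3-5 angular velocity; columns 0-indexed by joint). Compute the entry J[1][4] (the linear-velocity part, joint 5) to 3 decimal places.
-4.183

axis z_4 = (-0.8660,0.5000,0.0000); lever o_n−o_4 = (-0.2190,1.6207,-4.8296)
cross product → J_v[:, 4] = (-2.4148,-4.1826,-1.2941)
J_ω[:, 4] = z_4
entry J[1][4] = -4.1826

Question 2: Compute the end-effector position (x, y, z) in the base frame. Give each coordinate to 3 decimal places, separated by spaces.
after link 1: o_1 = (-2.5981, -1.5000, 1.0000)
after link 2: o_2 = (-5.0981, -5.8301, 1.0000)
after link 3: o_3 = (-6.8301, -4.8301, 1.0000)
after link 4: o_4 = (-7.1480, -1.3806, 3.8284)
after link 5: o_5 = (-7.3669, 0.2401, -1.0012)

-7.367 0.240 -1.001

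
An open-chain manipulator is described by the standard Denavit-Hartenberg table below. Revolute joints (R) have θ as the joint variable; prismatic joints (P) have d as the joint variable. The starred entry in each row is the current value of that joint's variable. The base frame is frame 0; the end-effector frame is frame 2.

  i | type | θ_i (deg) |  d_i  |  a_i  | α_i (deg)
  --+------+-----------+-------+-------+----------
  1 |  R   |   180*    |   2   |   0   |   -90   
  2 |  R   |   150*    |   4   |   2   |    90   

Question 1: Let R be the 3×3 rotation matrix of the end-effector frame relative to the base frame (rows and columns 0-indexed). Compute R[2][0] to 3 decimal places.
-0.500

End-effector x-axis (col 0 of R) = (0.8660,-0.0000,-0.5000)
R[2][0] = -0.5000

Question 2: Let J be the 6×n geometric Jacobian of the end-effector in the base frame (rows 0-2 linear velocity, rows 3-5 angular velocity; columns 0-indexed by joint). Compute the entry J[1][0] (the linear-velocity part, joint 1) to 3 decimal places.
axis z_0 = ẑ; lever o_n−o_0 = (1.7321,-4.0000,1.0000)
cross product → J_v[:, 0] = (4.0000,1.7321,-0.0000)
J_ω[:, 0] = z_0
entry J[1][0] = 1.7321

1.732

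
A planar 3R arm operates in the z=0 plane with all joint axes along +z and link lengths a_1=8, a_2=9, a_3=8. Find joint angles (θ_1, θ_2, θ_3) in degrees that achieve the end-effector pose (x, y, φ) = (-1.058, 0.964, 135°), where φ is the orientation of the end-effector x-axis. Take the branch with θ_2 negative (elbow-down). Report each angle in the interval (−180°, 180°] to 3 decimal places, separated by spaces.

wrist centre = target − a_3·(cos φ, sin φ) = (4.5989, -4.6929)
cos θ_2 = (43.1723−8²−9²)/(2·8·9) = -0.7071; θ_2 = -135.0024° (elbow-down)
β = atan2(-4.6929,4.5989) = -45.5796°; ψ = atan2(-6.3637,1.6358) = -75.5844°
θ_1 = β − ψ = 30.0047°
θ_3 = φ − θ_1 − θ_2 = -120.0023° (wrapped to (-180°,180°])

30.005 -135.002 -120.002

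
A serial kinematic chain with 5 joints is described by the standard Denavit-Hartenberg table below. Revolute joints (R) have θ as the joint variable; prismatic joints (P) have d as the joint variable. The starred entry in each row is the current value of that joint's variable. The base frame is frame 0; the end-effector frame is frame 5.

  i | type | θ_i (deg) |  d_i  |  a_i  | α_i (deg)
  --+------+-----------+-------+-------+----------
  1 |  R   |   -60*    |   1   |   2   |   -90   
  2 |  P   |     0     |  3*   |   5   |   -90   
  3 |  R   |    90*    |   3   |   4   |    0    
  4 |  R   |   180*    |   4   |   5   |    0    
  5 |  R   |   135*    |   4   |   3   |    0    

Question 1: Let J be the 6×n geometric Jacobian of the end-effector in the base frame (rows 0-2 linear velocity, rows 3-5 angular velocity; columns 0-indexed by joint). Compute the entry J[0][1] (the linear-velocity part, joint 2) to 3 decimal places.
0.866

prismatic axis z_1 = (0.8660,0.5000,0.0000)
J_v[:, 1] = z_1; J_ω[:, 1] = (0,0,0)
entry J[0][1] = 0.8660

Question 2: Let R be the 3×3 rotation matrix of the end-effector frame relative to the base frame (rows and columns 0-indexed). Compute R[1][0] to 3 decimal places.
-0.966

End-effector x-axis (col 0 of R) = (-0.2588,-0.9659,-0.0000)
R[1][0] = -0.9659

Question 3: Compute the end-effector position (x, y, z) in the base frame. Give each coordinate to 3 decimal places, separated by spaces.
after link 1: o_1 = (1.0000, -1.7321, 1.0000)
after link 2: o_2 = (6.0981, -4.5622, 1.0000)
after link 3: o_3 = (2.6340, -6.5622, -2.0000)
after link 4: o_4 = (6.9641, -4.0622, -6.0000)
after link 5: o_5 = (6.1876, -6.9600, -10.0000)

6.188 -6.960 -10.000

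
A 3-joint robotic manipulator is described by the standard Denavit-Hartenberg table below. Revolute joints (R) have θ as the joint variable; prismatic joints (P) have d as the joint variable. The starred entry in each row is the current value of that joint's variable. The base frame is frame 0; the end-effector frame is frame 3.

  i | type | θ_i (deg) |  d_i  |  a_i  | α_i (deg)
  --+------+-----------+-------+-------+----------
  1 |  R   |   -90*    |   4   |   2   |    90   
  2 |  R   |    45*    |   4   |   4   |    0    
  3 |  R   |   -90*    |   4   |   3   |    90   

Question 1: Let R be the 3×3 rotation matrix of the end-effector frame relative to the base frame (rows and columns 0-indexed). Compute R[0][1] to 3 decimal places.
-1.000

End-effector y-axis (col 1 of R) = (-1.0000,-0.0000,0.0000)
R[0][1] = -1.0000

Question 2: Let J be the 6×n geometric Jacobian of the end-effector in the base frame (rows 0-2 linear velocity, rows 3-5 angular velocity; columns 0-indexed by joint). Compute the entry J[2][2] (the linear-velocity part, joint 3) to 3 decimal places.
2.121

axis z_2 = (-1.0000,-0.0000,0.0000); lever o_n−o_2 = (-4.0000,-2.1213,-2.1213)
cross product → J_v[:, 2] = (0.0000,-2.1213,2.1213)
J_ω[:, 2] = z_2
entry J[2][2] = 2.1213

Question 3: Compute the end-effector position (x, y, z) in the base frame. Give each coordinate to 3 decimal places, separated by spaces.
after link 1: o_1 = (0.0000, -2.0000, 4.0000)
after link 2: o_2 = (-4.0000, -4.8284, 6.8284)
after link 3: o_3 = (-8.0000, -6.9497, 4.7071)

-8.000 -6.950 4.707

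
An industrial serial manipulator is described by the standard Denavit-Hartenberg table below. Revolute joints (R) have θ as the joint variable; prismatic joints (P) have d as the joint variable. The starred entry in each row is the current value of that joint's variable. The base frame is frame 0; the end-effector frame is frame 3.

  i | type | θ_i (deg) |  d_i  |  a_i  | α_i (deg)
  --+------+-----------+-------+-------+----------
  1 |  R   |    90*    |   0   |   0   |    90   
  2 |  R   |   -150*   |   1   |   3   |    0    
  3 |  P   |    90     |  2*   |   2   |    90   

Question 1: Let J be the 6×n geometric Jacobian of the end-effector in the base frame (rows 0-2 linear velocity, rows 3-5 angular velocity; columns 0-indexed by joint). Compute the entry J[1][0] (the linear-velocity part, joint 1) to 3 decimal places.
3.000

axis z_0 = ẑ; lever o_n−o_0 = (3.0000,-1.5981,-3.2321)
cross product → J_v[:, 0] = (1.5981,3.0000,-0.0000)
J_ω[:, 0] = z_0
entry J[1][0] = 3.0000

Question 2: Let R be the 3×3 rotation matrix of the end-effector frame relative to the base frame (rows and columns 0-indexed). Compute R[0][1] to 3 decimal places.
End-effector y-axis (col 1 of R) = (1.0000,-0.0000,0.0000)
R[0][1] = 1.0000

1.000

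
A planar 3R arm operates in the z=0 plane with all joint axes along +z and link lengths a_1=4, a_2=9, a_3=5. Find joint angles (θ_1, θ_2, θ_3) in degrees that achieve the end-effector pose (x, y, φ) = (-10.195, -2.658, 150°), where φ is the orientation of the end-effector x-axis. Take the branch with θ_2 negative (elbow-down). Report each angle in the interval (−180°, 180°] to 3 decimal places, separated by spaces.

wrist centre = target − a_3·(cos φ, sin φ) = (-5.8649, -5.1580)
cos θ_2 = (61.0017−4²−9²)/(2·4·9) = -0.5000; θ_2 = -119.9984° (elbow-down)
β = atan2(-5.1580,-5.8649) = -138.6692°; ψ = atan2(-7.7944,-0.4998) = -93.6689°
θ_1 = β − ψ = -45.0003°
θ_3 = φ − θ_1 − θ_2 = -45.0012° (wrapped to (-180°,180°])

-45.000 -119.998 -45.001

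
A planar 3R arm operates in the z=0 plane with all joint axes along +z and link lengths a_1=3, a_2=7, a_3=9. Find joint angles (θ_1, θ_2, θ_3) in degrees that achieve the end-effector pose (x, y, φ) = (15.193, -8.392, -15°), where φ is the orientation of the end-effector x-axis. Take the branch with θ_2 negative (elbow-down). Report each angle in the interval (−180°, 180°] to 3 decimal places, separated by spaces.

wrist centre = target − a_3·(cos φ, sin φ) = (6.4997, -6.0626)
cos θ_2 = (79.0011−3²−7²)/(2·3·7) = 0.5000; θ_2 = -59.9982° (elbow-down)
β = atan2(-6.0626,6.4997) = -43.0075°; ψ = atan2(-6.0621,6.5002) = -43.0026°
θ_1 = β − ψ = -0.0049°
θ_3 = φ − θ_1 − θ_2 = 45.0031° (wrapped to (-180°,180°])

-0.005 -59.998 45.003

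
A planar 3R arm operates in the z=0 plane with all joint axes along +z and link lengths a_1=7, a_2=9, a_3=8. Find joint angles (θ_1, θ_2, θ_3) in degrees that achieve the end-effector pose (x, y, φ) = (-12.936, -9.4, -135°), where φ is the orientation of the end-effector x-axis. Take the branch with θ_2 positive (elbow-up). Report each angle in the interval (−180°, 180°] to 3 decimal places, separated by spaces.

134.996 120.002 -29.998

wrist centre = target − a_3·(cos φ, sin φ) = (-7.2791, -3.7431)
cos θ_2 = (66.9971−7²−9²)/(2·7·9) = -0.5000; θ_2 = 120.0015° (elbow-up)
β = atan2(-3.7431,-7.2791) = -152.7865°; ψ = atan2(7.7941,2.4998) = 72.2175°
θ_1 = β − ψ = -225.0039°
θ_3 = φ − θ_1 − θ_2 = -29.9976° (wrapped to (-180°,180°])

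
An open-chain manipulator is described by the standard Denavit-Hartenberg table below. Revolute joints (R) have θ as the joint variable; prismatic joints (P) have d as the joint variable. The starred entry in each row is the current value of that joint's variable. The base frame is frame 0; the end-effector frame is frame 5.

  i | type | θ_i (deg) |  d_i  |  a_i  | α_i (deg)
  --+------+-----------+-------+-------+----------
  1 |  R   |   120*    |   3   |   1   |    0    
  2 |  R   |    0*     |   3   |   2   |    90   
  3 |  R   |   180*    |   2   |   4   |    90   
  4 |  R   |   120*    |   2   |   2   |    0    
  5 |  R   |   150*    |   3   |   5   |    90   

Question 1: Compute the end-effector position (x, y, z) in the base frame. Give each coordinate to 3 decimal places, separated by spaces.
after link 1: o_1 = (-0.5000, 0.8660, 3.0000)
after link 2: o_2 = (-1.5000, 2.5981, 6.0000)
after link 3: o_3 = (2.2321, 0.1340, 6.0000)
after link 4: o_4 = (3.2321, 1.8660, 8.0000)
after link 5: o_5 = (-1.0981, -0.6340, 11.0000)

-1.098 -0.634 11.000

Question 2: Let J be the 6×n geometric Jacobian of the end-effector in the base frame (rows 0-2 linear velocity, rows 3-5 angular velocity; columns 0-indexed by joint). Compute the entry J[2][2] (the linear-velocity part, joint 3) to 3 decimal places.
axis z_2 = (0.8660,0.5000,0.0000); lever o_n−o_2 = (0.4019,-3.2321,5.0000)
cross product → J_v[:, 2] = (2.5000,-4.3301,-3.0000)
J_ω[:, 2] = z_2
entry J[2][2] = -3.0000

-3.000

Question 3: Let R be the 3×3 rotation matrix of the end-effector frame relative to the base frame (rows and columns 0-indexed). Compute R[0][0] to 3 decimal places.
-0.866

End-effector x-axis (col 0 of R) = (-0.8660,-0.5000,-0.0000)
R[0][0] = -0.8660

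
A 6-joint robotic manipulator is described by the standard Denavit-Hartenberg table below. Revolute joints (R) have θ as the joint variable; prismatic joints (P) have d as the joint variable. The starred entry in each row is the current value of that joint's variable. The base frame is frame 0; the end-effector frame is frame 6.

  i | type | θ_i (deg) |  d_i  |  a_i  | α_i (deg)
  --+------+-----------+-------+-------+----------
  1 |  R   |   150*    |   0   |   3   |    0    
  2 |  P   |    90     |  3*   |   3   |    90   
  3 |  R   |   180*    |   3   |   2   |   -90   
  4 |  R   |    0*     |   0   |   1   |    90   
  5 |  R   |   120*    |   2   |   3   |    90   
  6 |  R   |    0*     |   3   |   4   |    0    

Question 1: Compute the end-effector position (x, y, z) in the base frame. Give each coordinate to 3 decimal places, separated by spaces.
-7.379 3.219 -4.562

after link 1: o_1 = (-2.5981, 1.5000, 0.0000)
after link 2: o_2 = (-4.0981, -1.0981, 3.0000)
after link 3: o_3 = (-5.6962, 2.1340, 3.0000)
after link 4: o_4 = (-5.1962, 3.0000, 3.0000)
after link 5: o_5 = (-7.6782, 2.7010, 0.4019)
after link 6: o_6 = (-7.3792, 3.2189, -4.5622)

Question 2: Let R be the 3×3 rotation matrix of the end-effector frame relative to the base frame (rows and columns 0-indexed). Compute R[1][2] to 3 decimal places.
0.750

End-effector z-axis (col 2 of R) = (0.4330,0.7500,-0.5000)
R[1][2] = 0.7500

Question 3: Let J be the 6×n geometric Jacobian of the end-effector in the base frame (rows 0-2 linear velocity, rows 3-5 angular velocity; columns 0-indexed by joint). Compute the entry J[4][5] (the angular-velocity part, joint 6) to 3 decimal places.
axis z_5 = (0.4330,0.7500,-0.5000); lever o_n−o_5 = (0.2990,0.5179,-4.9641)
cross product → J_v[:, 5] = (-3.4641,2.0000,0.0000)
J_ω[:, 5] = z_5
entry J[4][5] = 0.7500

0.750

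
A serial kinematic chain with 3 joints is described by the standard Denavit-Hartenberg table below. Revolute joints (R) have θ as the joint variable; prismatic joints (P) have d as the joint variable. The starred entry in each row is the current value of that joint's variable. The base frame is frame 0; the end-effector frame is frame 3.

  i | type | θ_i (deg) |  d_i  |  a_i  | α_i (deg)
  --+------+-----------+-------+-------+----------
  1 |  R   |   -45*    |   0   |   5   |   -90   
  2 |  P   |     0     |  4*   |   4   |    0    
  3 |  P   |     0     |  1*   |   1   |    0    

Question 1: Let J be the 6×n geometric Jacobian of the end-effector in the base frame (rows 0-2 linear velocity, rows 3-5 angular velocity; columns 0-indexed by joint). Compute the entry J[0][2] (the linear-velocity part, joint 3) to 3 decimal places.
0.707

prismatic axis z_2 = (0.7071,0.7071,0.0000)
J_v[:, 2] = z_2; J_ω[:, 2] = (0,0,0)
entry J[0][2] = 0.7071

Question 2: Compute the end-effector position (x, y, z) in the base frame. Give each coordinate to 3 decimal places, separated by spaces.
after link 1: o_1 = (3.5355, -3.5355, 0.0000)
after link 2: o_2 = (9.1924, -3.5355, 0.0000)
after link 3: o_3 = (10.6066, -3.5355, 0.0000)

10.607 -3.536 0.000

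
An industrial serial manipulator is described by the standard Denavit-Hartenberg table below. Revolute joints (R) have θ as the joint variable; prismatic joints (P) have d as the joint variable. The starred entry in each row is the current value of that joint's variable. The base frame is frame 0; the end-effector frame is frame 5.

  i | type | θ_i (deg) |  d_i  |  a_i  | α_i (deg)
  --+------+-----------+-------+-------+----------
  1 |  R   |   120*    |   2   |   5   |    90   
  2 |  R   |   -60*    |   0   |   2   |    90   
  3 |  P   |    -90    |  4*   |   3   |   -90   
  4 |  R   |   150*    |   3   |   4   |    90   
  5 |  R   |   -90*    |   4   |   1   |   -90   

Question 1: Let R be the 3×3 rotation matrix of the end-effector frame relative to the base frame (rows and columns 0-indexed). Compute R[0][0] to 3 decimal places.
End-effector x-axis (col 0 of R) = (0.2500,-0.4330,0.8660)
R[0][0] = 0.2500

0.250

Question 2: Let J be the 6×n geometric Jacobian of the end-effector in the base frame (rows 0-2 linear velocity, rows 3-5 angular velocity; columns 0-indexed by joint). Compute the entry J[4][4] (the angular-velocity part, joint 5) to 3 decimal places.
axis z_4 = (-0.8080,0.3995,0.4330); lever o_n−o_4 = (-2.9821,1.1651,2.5981)
cross product → J_v[:, 4] = (0.5335,0.8080,0.2500)
J_ω[:, 4] = z_4
entry J[4][4] = 0.3995

0.400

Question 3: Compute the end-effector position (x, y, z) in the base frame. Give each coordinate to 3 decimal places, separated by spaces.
after link 1: o_1 = (-2.5000, 4.3301, 2.0000)
after link 2: o_2 = (-3.0000, 5.1962, 0.2679)
after link 3: o_3 = (-3.8660, 0.6962, -1.7321)
after link 4: o_4 = (-2.4821, 5.2272, -3.3301)
after link 5: o_5 = (-5.4641, 6.3923, -0.7321)

-5.464 6.392 -0.732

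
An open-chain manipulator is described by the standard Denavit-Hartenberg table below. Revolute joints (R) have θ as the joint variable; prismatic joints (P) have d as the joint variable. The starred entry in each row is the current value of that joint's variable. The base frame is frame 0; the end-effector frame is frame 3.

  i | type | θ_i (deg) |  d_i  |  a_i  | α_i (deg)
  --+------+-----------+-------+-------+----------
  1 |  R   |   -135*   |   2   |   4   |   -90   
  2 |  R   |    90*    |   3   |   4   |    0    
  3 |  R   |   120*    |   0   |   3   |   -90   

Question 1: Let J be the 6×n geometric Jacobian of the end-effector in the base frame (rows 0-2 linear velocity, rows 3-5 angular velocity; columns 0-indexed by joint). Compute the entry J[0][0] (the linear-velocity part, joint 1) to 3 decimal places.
3.113

axis z_0 = ẑ; lever o_n−o_0 = (1.1300,-3.1126,-0.5000)
cross product → J_v[:, 0] = (3.1126,1.1300,-0.0000)
J_ω[:, 0] = z_0
entry J[0][0] = 3.1126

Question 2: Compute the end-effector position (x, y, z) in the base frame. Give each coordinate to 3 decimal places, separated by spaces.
after link 1: o_1 = (-2.8284, -2.8284, 2.0000)
after link 2: o_2 = (-0.7071, -4.9497, -2.0000)
after link 3: o_3 = (1.1300, -3.1126, -0.5000)

1.130 -3.113 -0.500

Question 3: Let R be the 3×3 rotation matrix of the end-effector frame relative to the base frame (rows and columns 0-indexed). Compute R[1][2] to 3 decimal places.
-0.354

End-effector z-axis (col 2 of R) = (-0.3536,-0.3536,0.8660)
R[1][2] = -0.3536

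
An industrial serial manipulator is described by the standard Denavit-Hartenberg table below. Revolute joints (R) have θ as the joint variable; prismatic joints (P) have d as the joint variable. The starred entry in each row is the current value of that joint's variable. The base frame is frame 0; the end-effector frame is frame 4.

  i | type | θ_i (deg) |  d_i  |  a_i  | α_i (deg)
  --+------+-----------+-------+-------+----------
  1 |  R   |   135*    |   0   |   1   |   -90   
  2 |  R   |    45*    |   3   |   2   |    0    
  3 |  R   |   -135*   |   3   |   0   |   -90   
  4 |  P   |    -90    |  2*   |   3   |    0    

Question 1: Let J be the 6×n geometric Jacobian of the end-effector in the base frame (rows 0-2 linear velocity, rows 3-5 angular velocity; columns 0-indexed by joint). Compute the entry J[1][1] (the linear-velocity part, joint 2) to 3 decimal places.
axis z_1 = (-0.7071,-0.7071,0.0000); lever o_n−o_1 = (-8.7782,-3.9497,-1.4142)
cross product → J_v[:, 1] = (1.0000,-1.0000,-3.4142)
J_ω[:, 1] = z_1
entry J[1][1] = -1.0000

-1.000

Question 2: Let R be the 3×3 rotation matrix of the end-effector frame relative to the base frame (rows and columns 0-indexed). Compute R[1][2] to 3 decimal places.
0.707

End-effector z-axis (col 2 of R) = (-0.7071,0.7071,0.0000)
R[1][2] = 0.7071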